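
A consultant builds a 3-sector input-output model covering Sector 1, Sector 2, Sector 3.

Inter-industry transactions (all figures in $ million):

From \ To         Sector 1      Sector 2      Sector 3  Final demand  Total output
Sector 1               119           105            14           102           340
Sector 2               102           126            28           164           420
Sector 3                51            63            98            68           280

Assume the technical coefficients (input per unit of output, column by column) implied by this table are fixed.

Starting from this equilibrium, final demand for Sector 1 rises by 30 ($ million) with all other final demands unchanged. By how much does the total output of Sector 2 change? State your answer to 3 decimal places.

Δx_2 = 27.876

Technical coefficients a_ij = z_ij / X_j:
  a_11 = 119/340 = 0.35, a_21 = 102/340 = 0.30, a_31 = 51/340 = 0.15
  a_12 = 105/420 = 0.25, a_22 = 126/420 = 0.30, a_32 = 63/420 = 0.15
  a_13 = 14/280 = 0.05, a_23 = 28/280 = 0.10, a_33 = 98/280 = 0.35
I − A =
  [   0.65    -0.25    -0.05]
  [  -0.30     0.70    -0.10]
  [  -0.15    -0.15     0.65]
Cofactors of I−A, C_ij = (−1)^(i+j)·(minor ij) (rows/columns in the sector order above):
  C_11 = (0.70)(0.65) − (-0.10)(-0.15) = 0.4400
  C_12 = −[(-0.30)(0.65) − (-0.10)(-0.15)] = 0.2100
  C_13 = (-0.30)(-0.15) − (0.70)(-0.15) = 0.1500
  C_21 = −[(-0.25)(0.65) − (-0.05)(-0.15)] = 0.1700
  C_22 = (0.65)(0.65) − (-0.05)(-0.15) = 0.4150
  C_23 = −[(0.65)(-0.15) − (-0.25)(-0.15)] = 0.1350
  C_31 = (-0.25)(-0.10) − (-0.05)(0.70) = 0.0600
  C_32 = −[(0.65)(-0.10) − (-0.05)(-0.30)] = 0.0800
  C_33 = (0.65)(0.70) − (-0.25)(-0.30) = 0.3800
det(I−A) = Σ_j (I−A)_1j·C_1j = (0.65)(0.4400) + (-0.25)(0.2100) + (-0.05)(0.1500) = 0.2260
adj(I−A) = Cᵀ =
  [ 0.4400   0.1700   0.0600]
  [ 0.2100   0.4150   0.0800]
  [ 0.1500   0.1350   0.3800]
(I − A)⁻¹ = adj(I−A) / det(I−A) ≈
  [   1.9469     0.7522     0.2655]
  [   0.9292     1.8363     0.3540]
  [   0.6637     0.5973     1.6814]
Δx = (I − A)⁻¹ Δd with Δd having +30 in the Sector 1 component and 0 elsewhere.
So Δx_2 = L_21 · (+30), where L_21 = adj(I−A)_21 / det(I−A) = 0.2100 / 0.2260.
Δx_2 = 0.2100 × (+30) / 0.2260 = 6.30 / 0.2260 ≈ 27.876.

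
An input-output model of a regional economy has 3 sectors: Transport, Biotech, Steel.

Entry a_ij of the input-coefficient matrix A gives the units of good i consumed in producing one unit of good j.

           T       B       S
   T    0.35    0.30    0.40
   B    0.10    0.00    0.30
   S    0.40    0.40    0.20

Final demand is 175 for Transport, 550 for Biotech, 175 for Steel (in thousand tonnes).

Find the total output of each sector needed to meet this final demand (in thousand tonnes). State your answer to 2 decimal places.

x_T = 2061.89, x_B = 1330.70, x_S = 1915.05

I − A =
  [   0.65    -0.30    -0.40]
  [  -0.10     1.00    -0.30]
  [  -0.40    -0.40     0.80]
Cofactors of I−A, C_ij = (−1)^(i+j)·(minor ij) (rows/columns in the sector order above):
  C_11 = (1.00)(0.80) − (-0.30)(-0.40) = 0.6800
  C_12 = −[(-0.10)(0.80) − (-0.30)(-0.40)] = 0.2000
  C_13 = (-0.10)(-0.40) − (1.00)(-0.40) = 0.4400
  C_21 = −[(-0.30)(0.80) − (-0.40)(-0.40)] = 0.4000
  C_22 = (0.65)(0.80) − (-0.40)(-0.40) = 0.3600
  C_23 = −[(0.65)(-0.40) − (-0.30)(-0.40)] = 0.3800
  C_31 = (-0.30)(-0.30) − (-0.40)(1.00) = 0.4900
  C_32 = −[(0.65)(-0.30) − (-0.40)(-0.10)] = 0.2350
  C_33 = (0.65)(1.00) − (-0.30)(-0.10) = 0.6200
det(I−A) = Σ_j (I−A)_1j·C_1j = (0.65)(0.6800) + (-0.30)(0.2000) + (-0.40)(0.4400) = 0.2060
adj(I−A) = Cᵀ =
  [ 0.6800   0.4000   0.4900]
  [ 0.2000   0.3600   0.2350]
  [ 0.4400   0.3800   0.6200]
(I − A)⁻¹ = adj(I−A) / det(I−A) ≈
  [   3.3010     1.9417     2.3786]
  [   0.9709     1.7476     1.1408]
  [   2.1359     1.8447     3.0097]
x = (I − A)⁻¹ d = adj(I−A)·d / det(I−A), with det(I−A) = 0.2060:
  x_T = (0.6800·175 + 0.4000·550 + 0.4900·175) / 0.2060 = 424.75 / 0.2060 ≈ 2061.89
  x_B = (0.2000·175 + 0.3600·550 + 0.2350·175) / 0.2060 = 274.125 / 0.2060 ≈ 1330.70
  x_S = (0.4400·175 + 0.3800·550 + 0.6200·175) / 0.2060 = 394.50 / 0.2060 ≈ 1915.05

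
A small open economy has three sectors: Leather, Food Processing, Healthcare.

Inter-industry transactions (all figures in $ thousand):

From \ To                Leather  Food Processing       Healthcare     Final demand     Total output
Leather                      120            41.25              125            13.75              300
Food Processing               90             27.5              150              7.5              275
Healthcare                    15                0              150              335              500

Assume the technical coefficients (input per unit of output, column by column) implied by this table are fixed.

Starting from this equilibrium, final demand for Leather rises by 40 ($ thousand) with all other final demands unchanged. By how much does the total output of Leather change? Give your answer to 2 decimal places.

Technical coefficients a_ij = z_ij / X_j:
  a_LL = 120/300 = 0.40, a_FL = 90/300 = 0.30, a_HL = 15/300 = 0.05
  a_LF = 41.25/275 = 0.15, a_FF = 27.5/275 = 0.10, a_HF = 0/275 = 0.00
  a_LH = 125/500 = 0.25, a_FH = 150/500 = 0.30, a_HH = 150/500 = 0.30
I − A =
  [   0.60    -0.15    -0.25]
  [  -0.30     0.90    -0.30]
  [  -0.05     0.00     0.70]
Cofactors of I−A, C_ij = (−1)^(i+j)·(minor ij) (rows/columns in the sector order above):
  C_11 = (0.90)(0.70) − (-0.30)(0.00) = 0.6300
  C_12 = −[(-0.30)(0.70) − (-0.30)(-0.05)] = 0.2250
  C_13 = (-0.30)(0.00) − (0.90)(-0.05) = 0.0450
  C_21 = −[(-0.15)(0.70) − (-0.25)(0.00)] = 0.1050
  C_22 = (0.60)(0.70) − (-0.25)(-0.05) = 0.4075
  C_23 = −[(0.60)(0.00) − (-0.15)(-0.05)] = 0.0075
  C_31 = (-0.15)(-0.30) − (-0.25)(0.90) = 0.2700
  C_32 = −[(0.60)(-0.30) − (-0.25)(-0.30)] = 0.2550
  C_33 = (0.60)(0.90) − (-0.15)(-0.30) = 0.4950
det(I−A) = Σ_j (I−A)_1j·C_1j = (0.60)(0.6300) + (-0.15)(0.2250) + (-0.25)(0.0450) = 0.3330
adj(I−A) = Cᵀ =
  [ 0.6300   0.1050   0.2700]
  [ 0.2250   0.4075   0.2550]
  [ 0.0450   0.0075   0.4950]
(I − A)⁻¹ = adj(I−A) / det(I−A) ≈
  [   1.8919     0.3153     0.8108]
  [   0.6757     1.2237     0.7658]
  [   0.1351     0.0225     1.4865]
Δx = (I − A)⁻¹ Δd with Δd having +40 in the Leather component and 0 elsewhere.
So Δx_L = L_LL · (+40), where L_LL = adj(I−A)_LL / det(I−A) = 0.6300 / 0.3330.
Δx_L = 0.6300 × (+40) / 0.3330 = 25.20 / 0.3330 ≈ 75.68.

Δx_L = 75.68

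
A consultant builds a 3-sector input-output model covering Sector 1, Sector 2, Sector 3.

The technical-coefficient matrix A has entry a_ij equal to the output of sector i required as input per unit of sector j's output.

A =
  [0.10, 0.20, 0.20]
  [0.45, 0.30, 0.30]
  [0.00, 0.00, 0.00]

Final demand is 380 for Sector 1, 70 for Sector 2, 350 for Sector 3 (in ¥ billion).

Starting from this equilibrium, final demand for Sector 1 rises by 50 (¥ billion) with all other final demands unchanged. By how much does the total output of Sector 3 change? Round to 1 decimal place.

I − A =
  [   0.90    -0.20    -0.20]
  [  -0.45     0.70    -0.30]
  [   0.00     0.00     1.00]
Cofactors of I−A, C_ij = (−1)^(i+j)·(minor ij) (rows/columns in the sector order above):
  C_11 = (0.70)(1.00) − (-0.30)(0.00) = 0.7000
  C_12 = −[(-0.45)(1.00) − (-0.30)(0.00)] = 0.4500
  C_13 = (-0.45)(0.00) − (0.70)(0.00) = 0.0000
  C_21 = −[(-0.20)(1.00) − (-0.20)(0.00)] = 0.2000
  C_22 = (0.90)(1.00) − (-0.20)(0.00) = 0.9000
  C_23 = −[(0.90)(0.00) − (-0.20)(0.00)] = 0.0000
  C_31 = (-0.20)(-0.30) − (-0.20)(0.70) = 0.2000
  C_32 = −[(0.90)(-0.30) − (-0.20)(-0.45)] = 0.3600
  C_33 = (0.90)(0.70) − (-0.20)(-0.45) = 0.5400
det(I−A) = Σ_j (I−A)_1j·C_1j = (0.90)(0.7000) + (-0.20)(0.4500) + (-0.20)(0.0000) = 0.5400
adj(I−A) = Cᵀ =
  [ 0.7000   0.2000   0.2000]
  [ 0.4500   0.9000   0.3600]
  [ 0.0000   0.0000   0.5400]
(I − A)⁻¹ = adj(I−A) / det(I−A) ≈
  [   1.2963     0.3704     0.3704]
  [   0.8333     1.6667     0.6667]
  [   0.0000     0.0000     1.0000]
Δx = (I − A)⁻¹ Δd with Δd having +50 in the Sector 1 component and 0 elsewhere.
So Δx_3 = L_31 · (+50), where L_31 = adj(I−A)_31 / det(I−A) = 0.0000 / 0.5400.
Δx_3 = 0.0000 × (+50) / 0.5400 = 0.00 / 0.5400 = 0.0.

Δx_3 = 0.0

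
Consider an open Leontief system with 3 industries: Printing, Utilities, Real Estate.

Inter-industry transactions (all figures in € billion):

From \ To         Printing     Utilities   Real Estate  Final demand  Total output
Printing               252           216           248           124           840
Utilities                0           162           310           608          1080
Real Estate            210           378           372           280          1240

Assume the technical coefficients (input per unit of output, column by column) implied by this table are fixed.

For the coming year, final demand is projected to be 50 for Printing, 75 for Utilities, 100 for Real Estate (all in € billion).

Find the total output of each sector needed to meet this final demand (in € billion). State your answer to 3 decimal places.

Technical coefficients a_ij = z_ij / X_j:
  a_11 = 252/840 = 0.30, a_21 = 0/840 = 0.00, a_31 = 210/840 = 0.25
  a_12 = 216/1080 = 0.20, a_22 = 162/1080 = 0.15, a_32 = 378/1080 = 0.35
  a_13 = 248/1240 = 0.20, a_23 = 310/1240 = 0.25, a_33 = 372/1240 = 0.30
I − A =
  [   0.70    -0.20    -0.20]
  [   0.00     0.85    -0.25]
  [  -0.25    -0.35     0.70]
Cofactors of I−A, C_ij = (−1)^(i+j)·(minor ij) (rows/columns in the sector order above):
  C_11 = (0.85)(0.70) − (-0.25)(-0.35) = 0.5075
  C_12 = −[(0.00)(0.70) − (-0.25)(-0.25)] = 0.0625
  C_13 = (0.00)(-0.35) − (0.85)(-0.25) = 0.2125
  C_21 = −[(-0.20)(0.70) − (-0.20)(-0.35)] = 0.2100
  C_22 = (0.70)(0.70) − (-0.20)(-0.25) = 0.4400
  C_23 = −[(0.70)(-0.35) − (-0.20)(-0.25)] = 0.2950
  C_31 = (-0.20)(-0.25) − (-0.20)(0.85) = 0.2200
  C_32 = −[(0.70)(-0.25) − (-0.20)(0.00)] = 0.1750
  C_33 = (0.70)(0.85) − (-0.20)(0.00) = 0.5950
det(I−A) = Σ_j (I−A)_1j·C_1j = (0.70)(0.5075) + (-0.20)(0.0625) + (-0.20)(0.2125) = 0.30025
adj(I−A) = Cᵀ =
  [ 0.5075   0.2100   0.2200]
  [ 0.0625   0.4400   0.1750]
  [ 0.2125   0.2950   0.5950]
(I − A)⁻¹ = adj(I−A) / det(I−A) ≈
  [   1.6903     0.6994     0.7327]
  [   0.2082     1.4654     0.5828]
  [   0.7077     0.9825     1.9817]
x = (I − A)⁻¹ d = adj(I−A)·d / det(I−A), with det(I−A) = 0.30025:
  x_1 = (0.5075·50 + 0.2100·75 + 0.2200·100) / 0.30025 = 63.125 / 0.30025 ≈ 210.241
  x_2 = (0.0625·50 + 0.4400·75 + 0.1750·100) / 0.30025 = 53.625 / 0.30025 ≈ 178.601
  x_3 = (0.2125·50 + 0.2950·75 + 0.5950·100) / 0.30025 = 92.25 / 0.30025 ≈ 307.244

x_1 = 210.241, x_2 = 178.601, x_3 = 307.244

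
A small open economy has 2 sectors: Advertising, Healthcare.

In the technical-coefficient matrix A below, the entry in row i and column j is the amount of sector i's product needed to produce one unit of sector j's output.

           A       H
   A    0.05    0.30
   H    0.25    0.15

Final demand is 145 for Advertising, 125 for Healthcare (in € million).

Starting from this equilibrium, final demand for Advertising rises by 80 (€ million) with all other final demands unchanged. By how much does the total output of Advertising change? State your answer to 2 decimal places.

I − A =
  [   0.95    -0.30]
  [  -0.25     0.85]
det(I−A) = (0.95)(0.85) − (-0.30)(-0.25) = 0.7325
adj(I−A) = [[0.85, 0.30], [0.25, 0.95]]
(I − A)⁻¹ = adj(I−A) / det(I−A) ≈
  [   1.1604     0.4096]
  [   0.3413     1.2969]
Δx = (I − A)⁻¹ Δd with Δd having +80 in the Advertising component and 0 elsewhere.
So Δx_A = L_AA · (+80), where L_AA = adj(I−A)_AA / det(I−A) = 0.85 / 0.7325.
Δx_A = 0.85 × (+80) / 0.7325 = 68.00 / 0.7325 ≈ 92.83.

Δx_A = 92.83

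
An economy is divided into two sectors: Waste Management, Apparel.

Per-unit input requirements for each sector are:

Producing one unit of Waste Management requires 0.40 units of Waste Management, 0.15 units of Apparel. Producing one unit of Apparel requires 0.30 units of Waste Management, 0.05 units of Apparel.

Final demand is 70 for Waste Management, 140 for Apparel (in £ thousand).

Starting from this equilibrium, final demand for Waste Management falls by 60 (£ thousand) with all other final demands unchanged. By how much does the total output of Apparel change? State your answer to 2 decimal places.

Δx_2 = -17.14

I − A =
  [   0.60    -0.30]
  [  -0.15     0.95]
det(I−A) = (0.60)(0.95) − (-0.30)(-0.15) = 0.5250
adj(I−A) = [[0.95, 0.30], [0.15, 0.60]]
(I − A)⁻¹ = adj(I−A) / det(I−A) ≈
  [   1.8095     0.5714]
  [   0.2857     1.1429]
Δx = (I − A)⁻¹ Δd with Δd having -60 in the Waste Management component and 0 elsewhere.
So Δx_2 = L_21 · (-60), where L_21 = adj(I−A)_21 / det(I−A) = 0.15 / 0.5250.
Δx_2 = 0.15 × (-60) / 0.5250 = -9.00 / 0.5250 ≈ -17.14.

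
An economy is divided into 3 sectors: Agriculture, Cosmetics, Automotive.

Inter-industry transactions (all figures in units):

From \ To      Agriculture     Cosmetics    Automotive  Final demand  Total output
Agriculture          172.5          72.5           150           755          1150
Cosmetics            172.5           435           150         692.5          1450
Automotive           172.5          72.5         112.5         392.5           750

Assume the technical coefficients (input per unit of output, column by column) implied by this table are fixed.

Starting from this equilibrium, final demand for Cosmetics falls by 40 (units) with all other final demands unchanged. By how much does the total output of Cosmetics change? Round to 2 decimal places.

Δx_2 = -59.33

Technical coefficients a_ij = z_ij / X_j:
  a_11 = 172.5/1150 = 0.15, a_21 = 172.5/1150 = 0.15, a_31 = 172.5/1150 = 0.15
  a_12 = 72.5/1450 = 0.05, a_22 = 435/1450 = 0.30, a_32 = 72.5/1450 = 0.05
  a_13 = 150/750 = 0.20, a_23 = 150/750 = 0.20, a_33 = 112.5/750 = 0.15
I − A =
  [   0.85    -0.05    -0.20]
  [  -0.15     0.70    -0.20]
  [  -0.15    -0.05     0.85]
Cofactors of I−A, C_ij = (−1)^(i+j)·(minor ij) (rows/columns in the sector order above):
  C_11 = (0.70)(0.85) − (-0.20)(-0.05) = 0.5850
  C_12 = −[(-0.15)(0.85) − (-0.20)(-0.15)] = 0.1575
  C_13 = (-0.15)(-0.05) − (0.70)(-0.15) = 0.1125
  C_21 = −[(-0.05)(0.85) − (-0.20)(-0.05)] = 0.0525
  C_22 = (0.85)(0.85) − (-0.20)(-0.15) = 0.6925
  C_23 = −[(0.85)(-0.05) − (-0.05)(-0.15)] = 0.0500
  C_31 = (-0.05)(-0.20) − (-0.20)(0.70) = 0.1500
  C_32 = −[(0.85)(-0.20) − (-0.20)(-0.15)] = 0.2000
  C_33 = (0.85)(0.70) − (-0.05)(-0.15) = 0.5875
det(I−A) = Σ_j (I−A)_1j·C_1j = (0.85)(0.5850) + (-0.05)(0.1575) + (-0.20)(0.1125) = 0.466875
adj(I−A) = Cᵀ =
  [ 0.5850   0.0525   0.1500]
  [ 0.1575   0.6925   0.2000]
  [ 0.1125   0.0500   0.5875]
(I − A)⁻¹ = adj(I−A) / det(I−A) ≈
  [   1.2530     0.1124     0.3213]
  [   0.3373     1.4833     0.4284]
  [   0.2410     0.1071     1.2584]
Δx = (I − A)⁻¹ Δd with Δd having -40 in the Cosmetics component and 0 elsewhere.
So Δx_2 = L_22 · (-40), where L_22 = adj(I−A)_22 / det(I−A) = 0.6925 / 0.466875.
Δx_2 = 0.6925 × (-40) / 0.466875 = -27.70 / 0.466875 ≈ -59.33.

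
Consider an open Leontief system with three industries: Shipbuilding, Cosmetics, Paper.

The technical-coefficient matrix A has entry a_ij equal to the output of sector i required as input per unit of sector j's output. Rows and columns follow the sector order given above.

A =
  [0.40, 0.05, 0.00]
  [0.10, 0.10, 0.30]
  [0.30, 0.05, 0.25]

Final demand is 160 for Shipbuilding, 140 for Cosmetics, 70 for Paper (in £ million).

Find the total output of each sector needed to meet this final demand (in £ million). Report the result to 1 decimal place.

x_S = 288.6, x_C = 263.1, x_P = 226.3

I − A =
  [   0.60    -0.05     0.00]
  [  -0.10     0.90    -0.30]
  [  -0.30    -0.05     0.75]
Cofactors of I−A, C_ij = (−1)^(i+j)·(minor ij) (rows/columns in the sector order above):
  C_11 = (0.90)(0.75) − (-0.30)(-0.05) = 0.6600
  C_12 = −[(-0.10)(0.75) − (-0.30)(-0.30)] = 0.1650
  C_13 = (-0.10)(-0.05) − (0.90)(-0.30) = 0.2750
  C_21 = −[(-0.05)(0.75) − (0.00)(-0.05)] = 0.0375
  C_22 = (0.60)(0.75) − (0.00)(-0.30) = 0.4500
  C_23 = −[(0.60)(-0.05) − (-0.05)(-0.30)] = 0.0450
  C_31 = (-0.05)(-0.30) − (0.00)(0.90) = 0.0150
  C_32 = −[(0.60)(-0.30) − (0.00)(-0.10)] = 0.1800
  C_33 = (0.60)(0.90) − (-0.05)(-0.10) = 0.5350
det(I−A) = Σ_j (I−A)_1j·C_1j = (0.60)(0.6600) + (-0.05)(0.1650) + (0.00)(0.2750) = 0.38775
adj(I−A) = Cᵀ =
  [ 0.6600   0.0375   0.0150]
  [ 0.1650   0.4500   0.1800]
  [ 0.2750   0.0450   0.5350]
(I − A)⁻¹ = adj(I−A) / det(I−A) ≈
  [   1.7021     0.0967     0.0387]
  [   0.4255     1.1605     0.4642]
  [   0.7092     0.1161     1.3798]
x = (I − A)⁻¹ d = adj(I−A)·d / det(I−A), with det(I−A) = 0.38775:
  x_S = (0.6600·160 + 0.0375·140 + 0.0150·70) / 0.38775 = 111.90 / 0.38775 ≈ 288.6
  x_C = (0.1650·160 + 0.4500·140 + 0.1800·70) / 0.38775 = 102.00 / 0.38775 ≈ 263.1
  x_P = (0.2750·160 + 0.0450·140 + 0.5350·70) / 0.38775 = 87.75 / 0.38775 ≈ 226.3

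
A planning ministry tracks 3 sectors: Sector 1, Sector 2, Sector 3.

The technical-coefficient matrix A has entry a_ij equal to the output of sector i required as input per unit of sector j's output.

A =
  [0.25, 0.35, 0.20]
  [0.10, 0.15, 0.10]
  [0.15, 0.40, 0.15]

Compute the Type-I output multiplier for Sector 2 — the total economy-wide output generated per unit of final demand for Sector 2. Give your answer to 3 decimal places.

m_2 = 3.017

I − A =
  [   0.75    -0.35    -0.20]
  [  -0.10     0.85    -0.10]
  [  -0.15    -0.40     0.85]
Cofactors of I−A, C_ij = (−1)^(i+j)·(minor ij) (rows/columns in the sector order above):
  C_11 = (0.85)(0.85) − (-0.10)(-0.40) = 0.6825
  C_12 = −[(-0.10)(0.85) − (-0.10)(-0.15)] = 0.1000
  C_13 = (-0.10)(-0.40) − (0.85)(-0.15) = 0.1675
  C_21 = −[(-0.35)(0.85) − (-0.20)(-0.40)] = 0.3775
  C_22 = (0.75)(0.85) − (-0.20)(-0.15) = 0.6075
  C_23 = −[(0.75)(-0.40) − (-0.35)(-0.15)] = 0.3525
  C_31 = (-0.35)(-0.10) − (-0.20)(0.85) = 0.2050
  C_32 = −[(0.75)(-0.10) − (-0.20)(-0.10)] = 0.0950
  C_33 = (0.75)(0.85) − (-0.35)(-0.10) = 0.6025
det(I−A) = Σ_j (I−A)_1j·C_1j = (0.75)(0.6825) + (-0.35)(0.1000) + (-0.20)(0.1675) = 0.443375
adj(I−A) = Cᵀ =
  [ 0.6825   0.3775   0.2050]
  [ 0.1000   0.6075   0.0950]
  [ 0.1675   0.3525   0.6025]
(I − A)⁻¹ = adj(I−A) / det(I−A) ≈
  [   1.5393     0.8514     0.4624]
  [   0.2255     1.3702     0.2143]
  [   0.3778     0.7950     1.3589]
The output multiplier for sector j is the column-j sum of the Leontief inverse (I − A)⁻¹ = adj(I−A) / det(I−A).
Column 2 of adj(I−A): (0.3775, 0.6075, 0.3525); det(I−A) = 0.443375.
m_2 = (0.3775 + 0.6075 + 0.3525) / 0.443375 = 1.3375 / 0.443375 ≈ 3.017.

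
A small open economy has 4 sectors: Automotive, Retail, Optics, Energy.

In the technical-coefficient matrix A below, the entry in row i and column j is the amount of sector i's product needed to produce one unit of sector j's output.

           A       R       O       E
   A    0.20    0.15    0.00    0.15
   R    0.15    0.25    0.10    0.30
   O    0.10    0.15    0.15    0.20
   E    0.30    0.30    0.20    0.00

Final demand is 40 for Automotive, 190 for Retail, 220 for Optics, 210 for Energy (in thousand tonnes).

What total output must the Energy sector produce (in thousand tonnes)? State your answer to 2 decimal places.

I − A =
  [   0.80    -0.15     0.00    -0.15]
  [  -0.15     0.75    -0.10    -0.30]
  [  -0.10    -0.15     0.85    -0.20]
  [  -0.30    -0.30    -0.20     1.00]
Compute the cofactors C_ij = (−1)^(i+j)·(3×3 minor ij) of I−A; the adjugate is their transpose:
adj(I−A) = Cᵀ =
  [ 0.501000   0.164250   0.051000   0.134625]
  [ 0.220000   0.606750   0.128000   0.240625]
  [ 0.156000   0.189750   0.451500   0.170625]
  [ 0.247500   0.269250   0.144000   0.477375]
det(I−A) = Σ_j (I−A)_1j·C_1j = (0.80)(0.501000) + (-0.15)(0.220000) + (0.00)(0.156000) + (-0.15)(0.247500) = 0.330675
(I − A)⁻¹ = adj(I−A) / det(I−A) ≈
  [   1.5151     0.4967     0.1542     0.4071]
  [   0.6653     1.8349     0.3871     0.7277]
  [   0.4718     0.5738     1.3654     0.5160]
  [   0.7485     0.8142     0.4355     1.4436]
x = (I − A)⁻¹ d = adj(I−A)·d / det(I−A), with det(I−A) = 0.330675:
  x_A = (0.501000·40 + 0.164250·190 + 0.051000·220 + 0.134625·210) / 0.330675 = 90.73875 / 0.330675 ≈ 274.40
  x_R = (0.220000·40 + 0.606750·190 + 0.128000·220 + 0.240625·210) / 0.330675 = 202.77375 / 0.330675 ≈ 613.21
  x_O = (0.156000·40 + 0.189750·190 + 0.451500·220 + 0.170625·210) / 0.330675 = 177.45375 / 0.330675 ≈ 536.64
  x_E = (0.247500·40 + 0.269250·190 + 0.144000·220 + 0.477375·210) / 0.330675 = 192.98625 / 0.330675 ≈ 583.61

x_E = 583.61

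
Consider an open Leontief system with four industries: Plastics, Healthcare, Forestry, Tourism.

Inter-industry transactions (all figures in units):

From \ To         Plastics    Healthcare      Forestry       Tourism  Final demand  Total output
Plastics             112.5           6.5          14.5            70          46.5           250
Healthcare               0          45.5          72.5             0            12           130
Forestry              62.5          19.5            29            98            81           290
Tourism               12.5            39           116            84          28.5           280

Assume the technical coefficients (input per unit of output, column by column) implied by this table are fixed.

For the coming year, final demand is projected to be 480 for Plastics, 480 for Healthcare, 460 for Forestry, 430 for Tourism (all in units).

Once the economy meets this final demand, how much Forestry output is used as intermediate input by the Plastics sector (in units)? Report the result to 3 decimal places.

z_FP = 688.909

Technical coefficients a_ij = z_ij / X_j:
  a_PP = 112.5/250 = 0.45, a_HP = 0/250 = 0.00, a_FP = 62.5/250 = 0.25, a_TP = 12.5/250 = 0.05
  a_PH = 6.5/130 = 0.05, a_HH = 45.5/130 = 0.35, a_FH = 19.5/130 = 0.15, a_TH = 39/130 = 0.30
  a_PF = 14.5/290 = 0.05, a_HF = 72.5/290 = 0.25, a_FF = 29/290 = 0.10, a_TF = 116/290 = 0.40
  a_PT = 70/280 = 0.25, a_HT = 0/280 = 0.00, a_FT = 98/280 = 0.35, a_TT = 84/280 = 0.30
I − A =
  [   0.55    -0.05    -0.05    -0.25]
  [   0.00     0.65    -0.25     0.00]
  [  -0.25    -0.15     0.90    -0.35]
  [  -0.05    -0.30    -0.40     0.70]
Compute the cofactors C_ij = (−1)^(i+j)·(3×3 minor ij) of I−A; the adjugate is their transpose:
adj(I−A) = Cᵀ =
  [ 0.266000   0.117500   0.115250   0.152625]
  [ 0.048125   0.223625   0.093125   0.063750]
  [ 0.125125   0.142000   0.242125   0.165750]
  [ 0.111125   0.185375   0.186500   0.289875]
det(I−A) = Σ_j (I−A)_1j·C_1j = (0.55)(0.266000) + (-0.05)(0.048125) + (-0.05)(0.125125) + (-0.25)(0.111125) = 0.10985625
(I − A)⁻¹ = adj(I−A) / det(I−A) ≈
  [   2.4213     1.0696     1.0491     1.3893]
  [   0.4381     2.0356     0.8477     0.5803]
  [   1.1390     1.2926     2.2040     1.5088]
  [   1.0115     1.6874     1.6977     2.6387]
First solve x = (I − A)⁻¹ d = adj(I−A)·d / det(I−A); in particular x_P = (0.266000·480 + 0.117500·480 + 0.115250·460 + 0.152625·430) / 0.10985625 = 302.72375 / 0.10985625 ≈ 2755.63521.
Intermediate flow from F to P: z_FP = a_FP · x_P = 0.25 × 302.72375 / 0.10985625 = 75.6809375 / 0.10985625 ≈ 688.909.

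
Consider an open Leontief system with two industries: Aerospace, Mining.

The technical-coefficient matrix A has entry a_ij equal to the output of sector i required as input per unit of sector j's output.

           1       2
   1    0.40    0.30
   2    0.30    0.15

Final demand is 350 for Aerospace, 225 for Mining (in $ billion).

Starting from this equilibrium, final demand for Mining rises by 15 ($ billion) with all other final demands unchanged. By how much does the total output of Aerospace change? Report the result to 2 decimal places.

Δx_1 = 10.71

I − A =
  [   0.60    -0.30]
  [  -0.30     0.85]
det(I−A) = (0.60)(0.85) − (-0.30)(-0.30) = 0.4200
adj(I−A) = [[0.85, 0.30], [0.30, 0.60]]
(I − A)⁻¹ = adj(I−A) / det(I−A) ≈
  [   2.0238     0.7143]
  [   0.7143     1.4286]
Δx = (I − A)⁻¹ Δd with Δd having +15 in the Mining component and 0 elsewhere.
So Δx_1 = L_12 · (+15), where L_12 = adj(I−A)_12 / det(I−A) = 0.30 / 0.4200.
Δx_1 = 0.30 × (+15) / 0.4200 = 4.50 / 0.4200 ≈ 10.71.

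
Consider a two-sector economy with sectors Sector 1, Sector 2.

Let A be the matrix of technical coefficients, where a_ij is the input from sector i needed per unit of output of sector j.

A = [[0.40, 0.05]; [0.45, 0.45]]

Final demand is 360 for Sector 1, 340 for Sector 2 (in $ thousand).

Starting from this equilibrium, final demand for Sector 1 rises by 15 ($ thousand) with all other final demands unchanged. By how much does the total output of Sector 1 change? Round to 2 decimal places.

Δx_1 = 26.83

I − A =
  [   0.60    -0.05]
  [  -0.45     0.55]
det(I−A) = (0.60)(0.55) − (-0.05)(-0.45) = 0.3075
adj(I−A) = [[0.55, 0.05], [0.45, 0.60]]
(I − A)⁻¹ = adj(I−A) / det(I−A) ≈
  [   1.7886     0.1626]
  [   1.4634     1.9512]
Δx = (I − A)⁻¹ Δd with Δd having +15 in the Sector 1 component and 0 elsewhere.
So Δx_1 = L_11 · (+15), where L_11 = adj(I−A)_11 / det(I−A) = 0.55 / 0.3075.
Δx_1 = 0.55 × (+15) / 0.3075 = 8.25 / 0.3075 ≈ 26.83.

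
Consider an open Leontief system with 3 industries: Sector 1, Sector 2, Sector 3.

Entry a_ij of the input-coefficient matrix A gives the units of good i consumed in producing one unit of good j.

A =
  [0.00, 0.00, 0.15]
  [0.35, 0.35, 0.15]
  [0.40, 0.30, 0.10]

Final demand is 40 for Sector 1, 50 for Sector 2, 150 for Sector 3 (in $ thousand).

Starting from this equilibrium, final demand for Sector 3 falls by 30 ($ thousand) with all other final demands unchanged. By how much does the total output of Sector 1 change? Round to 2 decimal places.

Δx_1 = -6.03

I − A =
  [   1.00     0.00    -0.15]
  [  -0.35     0.65    -0.15]
  [  -0.40    -0.30     0.90]
Cofactors of I−A, C_ij = (−1)^(i+j)·(minor ij) (rows/columns in the sector order above):
  C_11 = (0.65)(0.90) − (-0.15)(-0.30) = 0.5400
  C_12 = −[(-0.35)(0.90) − (-0.15)(-0.40)] = 0.3750
  C_13 = (-0.35)(-0.30) − (0.65)(-0.40) = 0.3650
  C_21 = −[(0.00)(0.90) − (-0.15)(-0.30)] = 0.0450
  C_22 = (1.00)(0.90) − (-0.15)(-0.40) = 0.8400
  C_23 = −[(1.00)(-0.30) − (0.00)(-0.40)] = 0.3000
  C_31 = (0.00)(-0.15) − (-0.15)(0.65) = 0.0975
  C_32 = −[(1.00)(-0.15) − (-0.15)(-0.35)] = 0.2025
  C_33 = (1.00)(0.65) − (0.00)(-0.35) = 0.6500
det(I−A) = Σ_j (I−A)_1j·C_1j = (1.00)(0.5400) + (0.00)(0.3750) + (-0.15)(0.3650) = 0.48525
adj(I−A) = Cᵀ =
  [ 0.5400   0.0450   0.0975]
  [ 0.3750   0.8400   0.2025]
  [ 0.3650   0.3000   0.6500]
(I − A)⁻¹ = adj(I−A) / det(I−A) ≈
  [   1.1128     0.0927     0.2009]
  [   0.7728     1.7311     0.4173]
  [   0.7522     0.6182     1.3395]
Δx = (I − A)⁻¹ Δd with Δd having -30 in the Sector 3 component and 0 elsewhere.
So Δx_1 = L_13 · (-30), where L_13 = adj(I−A)_13 / det(I−A) = 0.0975 / 0.48525.
Δx_1 = 0.0975 × (-30) / 0.48525 = -2.925 / 0.48525 ≈ -6.03.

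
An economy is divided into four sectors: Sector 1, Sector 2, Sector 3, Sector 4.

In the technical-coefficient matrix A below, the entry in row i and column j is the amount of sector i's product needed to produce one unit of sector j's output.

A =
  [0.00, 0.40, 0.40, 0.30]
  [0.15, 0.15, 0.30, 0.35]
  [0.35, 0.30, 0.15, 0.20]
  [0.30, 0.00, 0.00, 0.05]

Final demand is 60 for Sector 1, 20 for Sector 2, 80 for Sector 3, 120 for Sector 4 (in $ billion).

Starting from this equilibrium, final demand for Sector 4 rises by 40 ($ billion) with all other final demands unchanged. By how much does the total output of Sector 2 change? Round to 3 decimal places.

Δx_2 = 62.553

I − A =
  [   1.00    -0.40    -0.40    -0.30]
  [  -0.15     0.85    -0.30    -0.35]
  [  -0.35    -0.30     0.85    -0.20]
  [  -0.30     0.00     0.00     0.95]
Compute the cofactors C_ij = (−1)^(i+j)·(3×3 minor ij) of I−A; the adjugate is their transpose:
adj(I−A) = Cᵀ =
  [ 0.600875   0.437000   0.437000   0.442750]
  [ 0.328125   0.574000   0.357000   0.390250]
  [ 0.407875   0.415000   0.632000   0.414750]
  [ 0.189750   0.138000   0.138000   0.402500]
det(I−A) = Σ_j (I−A)_1j·C_1j = (1.00)(0.600875) + (-0.40)(0.328125) + (-0.40)(0.407875) + (-0.30)(0.189750) = 0.24955
(I − A)⁻¹ = adj(I−A) / det(I−A) ≈
  [   2.4078     1.7512     1.7512     1.7742]
  [   1.3149     2.3001     1.4306     1.5638]
  [   1.6344     1.6630     2.5326     1.6620]
  [   0.7604     0.5530     0.5530     1.6129]
Δx = (I − A)⁻¹ Δd with Δd having +40 in the Sector 4 component and 0 elsewhere.
So Δx_2 = L_24 · (+40), where L_24 = adj(I−A)_24 / det(I−A) = 0.390250 / 0.24955.
Δx_2 = 0.390250 × (+40) / 0.24955 = 15.61 / 0.24955 ≈ 62.553.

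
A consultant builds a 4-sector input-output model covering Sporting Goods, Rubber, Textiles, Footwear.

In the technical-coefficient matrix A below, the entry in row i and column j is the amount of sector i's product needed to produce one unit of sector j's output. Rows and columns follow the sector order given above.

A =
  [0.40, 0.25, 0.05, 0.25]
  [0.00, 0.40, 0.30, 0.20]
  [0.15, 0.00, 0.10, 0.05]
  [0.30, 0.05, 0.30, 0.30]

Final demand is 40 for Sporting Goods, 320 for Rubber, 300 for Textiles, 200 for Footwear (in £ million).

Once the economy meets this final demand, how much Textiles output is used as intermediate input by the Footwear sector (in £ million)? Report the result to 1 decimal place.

I − A =
  [   0.60    -0.25    -0.05    -0.25]
  [   0.00     0.60    -0.30    -0.20]
  [  -0.15     0.00     0.90    -0.05]
  [  -0.30    -0.05    -0.30     0.70]
Compute the cofactors C_ij = (−1)^(i+j)·(3×3 minor ij) of I−A; the adjugate is their transpose:
adj(I−A) = Cᵀ =
  [ 0.359250   0.165125   0.136750   0.185250]
  [ 0.099000   0.284250   0.142500   0.126750]
  [ 0.070500   0.033375   0.186000   0.048000]
  [ 0.191250   0.105375   0.148500   0.308250]
det(I−A) = Σ_j (I−A)_1j·C_1j = (0.60)(0.359250) + (-0.25)(0.099000) + (-0.05)(0.070500) + (-0.25)(0.191250) = 0.1394625
(I − A)⁻¹ = adj(I−A) / det(I−A) ≈
  [   2.5760     1.1840     0.9806     1.3283]
  [   0.7099     2.0382     1.0218     0.9088]
  [   0.5055     0.2393     1.3337     0.3442]
  [   1.3713     0.7556     1.0648     2.2103]
First solve x = (I − A)⁻¹ d = adj(I−A)·d / det(I−A); in particular x_F = (0.191250·40 + 0.105375·320 + 0.148500·300 + 0.308250·200) / 0.1394625 = 147.57 / 0.1394625 ≈ 1058.134.
Intermediate flow from T to F: z_TF = a_TF · x_F = 0.05 × 147.57 / 0.1394625 = 7.3785 / 0.1394625 ≈ 52.9.

z_TF = 52.9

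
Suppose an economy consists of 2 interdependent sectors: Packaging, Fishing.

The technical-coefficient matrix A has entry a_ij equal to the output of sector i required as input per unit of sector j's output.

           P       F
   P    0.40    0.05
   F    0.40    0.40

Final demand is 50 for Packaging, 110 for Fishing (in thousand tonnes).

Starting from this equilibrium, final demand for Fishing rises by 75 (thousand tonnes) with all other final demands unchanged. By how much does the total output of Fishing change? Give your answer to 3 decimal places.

Δx_F = 132.353

I − A =
  [   0.60    -0.05]
  [  -0.40     0.60]
det(I−A) = (0.60)(0.60) − (-0.05)(-0.40) = 0.3400
adj(I−A) = [[0.60, 0.05], [0.40, 0.60]]
(I − A)⁻¹ = adj(I−A) / det(I−A) ≈
  [   1.7647     0.1471]
  [   1.1765     1.7647]
Δx = (I − A)⁻¹ Δd with Δd having +75 in the Fishing component and 0 elsewhere.
So Δx_F = L_FF · (+75), where L_FF = adj(I−A)_FF / det(I−A) = 0.60 / 0.3400.
Δx_F = 0.60 × (+75) / 0.3400 = 45.00 / 0.3400 ≈ 132.353.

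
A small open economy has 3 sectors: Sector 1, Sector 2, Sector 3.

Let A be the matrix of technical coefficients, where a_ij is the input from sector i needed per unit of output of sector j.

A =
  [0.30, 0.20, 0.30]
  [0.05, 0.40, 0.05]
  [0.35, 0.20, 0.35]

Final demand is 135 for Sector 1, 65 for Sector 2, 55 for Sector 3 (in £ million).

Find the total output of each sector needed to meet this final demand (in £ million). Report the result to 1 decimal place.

x_1 = 390.0, x_2 = 169.7, x_3 = 346.8

I − A =
  [   0.70    -0.20    -0.30]
  [  -0.05     0.60    -0.05]
  [  -0.35    -0.20     0.65]
Cofactors of I−A, C_ij = (−1)^(i+j)·(minor ij) (rows/columns in the sector order above):
  C_11 = (0.60)(0.65) − (-0.05)(-0.20) = 0.3800
  C_12 = −[(-0.05)(0.65) − (-0.05)(-0.35)] = 0.0500
  C_13 = (-0.05)(-0.20) − (0.60)(-0.35) = 0.2200
  C_21 = −[(-0.20)(0.65) − (-0.30)(-0.20)] = 0.1900
  C_22 = (0.70)(0.65) − (-0.30)(-0.35) = 0.3500
  C_23 = −[(0.70)(-0.20) − (-0.20)(-0.35)] = 0.2100
  C_31 = (-0.20)(-0.05) − (-0.30)(0.60) = 0.1900
  C_32 = −[(0.70)(-0.05) − (-0.30)(-0.05)] = 0.0500
  C_33 = (0.70)(0.60) − (-0.20)(-0.05) = 0.4100
det(I−A) = Σ_j (I−A)_1j·C_1j = (0.70)(0.3800) + (-0.20)(0.0500) + (-0.30)(0.2200) = 0.1900
adj(I−A) = Cᵀ =
  [ 0.3800   0.1900   0.1900]
  [ 0.0500   0.3500   0.0500]
  [ 0.2200   0.2100   0.4100]
(I − A)⁻¹ = adj(I−A) / det(I−A) ≈
  [   2.0000     1.0000     1.0000]
  [   0.2632     1.8421     0.2632]
  [   1.1579     1.1053     2.1579]
x = (I − A)⁻¹ d = adj(I−A)·d / det(I−A), with det(I−A) = 0.1900:
  x_1 = (0.3800·135 + 0.1900·65 + 0.1900·55) / 0.1900 = 74.10 / 0.1900 = 390.0
  x_2 = (0.0500·135 + 0.3500·65 + 0.0500·55) / 0.1900 = 32.25 / 0.1900 ≈ 169.7
  x_3 = (0.2200·135 + 0.2100·65 + 0.4100·55) / 0.1900 = 65.90 / 0.1900 ≈ 346.8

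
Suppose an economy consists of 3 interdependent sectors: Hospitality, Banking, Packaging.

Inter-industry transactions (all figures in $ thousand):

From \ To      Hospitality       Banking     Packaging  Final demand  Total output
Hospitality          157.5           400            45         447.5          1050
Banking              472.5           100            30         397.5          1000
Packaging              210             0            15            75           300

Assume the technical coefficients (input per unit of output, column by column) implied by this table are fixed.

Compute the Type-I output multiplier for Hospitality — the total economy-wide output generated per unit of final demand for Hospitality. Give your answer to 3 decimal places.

m_1 = 2.847

Technical coefficients a_ij = z_ij / X_j:
  a_11 = 157.5/1050 = 0.15, a_21 = 472.5/1050 = 0.45, a_31 = 210/1050 = 0.20
  a_12 = 400/1000 = 0.40, a_22 = 100/1000 = 0.10, a_32 = 0/1000 = 0.00
  a_13 = 45/300 = 0.15, a_23 = 30/300 = 0.10, a_33 = 15/300 = 0.05
I − A =
  [   0.85    -0.40    -0.15]
  [  -0.45     0.90    -0.10]
  [  -0.20     0.00     0.95]
Cofactors of I−A, C_ij = (−1)^(i+j)·(minor ij) (rows/columns in the sector order above):
  C_11 = (0.90)(0.95) − (-0.10)(0.00) = 0.8550
  C_12 = −[(-0.45)(0.95) − (-0.10)(-0.20)] = 0.4475
  C_13 = (-0.45)(0.00) − (0.90)(-0.20) = 0.1800
  C_21 = −[(-0.40)(0.95) − (-0.15)(0.00)] = 0.3800
  C_22 = (0.85)(0.95) − (-0.15)(-0.20) = 0.7775
  C_23 = −[(0.85)(0.00) − (-0.40)(-0.20)] = 0.0800
  C_31 = (-0.40)(-0.10) − (-0.15)(0.90) = 0.1750
  C_32 = −[(0.85)(-0.10) − (-0.15)(-0.45)] = 0.1525
  C_33 = (0.85)(0.90) − (-0.40)(-0.45) = 0.5850
det(I−A) = Σ_j (I−A)_1j·C_1j = (0.85)(0.8550) + (-0.40)(0.4475) + (-0.15)(0.1800) = 0.52075
adj(I−A) = Cᵀ =
  [ 0.8550   0.3800   0.1750]
  [ 0.4475   0.7775   0.1525]
  [ 0.1800   0.0800   0.5850]
(I − A)⁻¹ = adj(I−A) / det(I−A) ≈
  [   1.6419     0.7297     0.3361]
  [   0.8593     1.4930     0.2928]
  [   0.3457     0.1536     1.1234]
The output multiplier for sector j is the column-j sum of the Leontief inverse (I − A)⁻¹ = adj(I−A) / det(I−A).
Column 1 of adj(I−A): (0.8550, 0.4475, 0.1800); det(I−A) = 0.52075.
m_1 = (0.8550 + 0.4475 + 0.1800) / 0.52075 = 1.4825 / 0.52075 ≈ 2.847.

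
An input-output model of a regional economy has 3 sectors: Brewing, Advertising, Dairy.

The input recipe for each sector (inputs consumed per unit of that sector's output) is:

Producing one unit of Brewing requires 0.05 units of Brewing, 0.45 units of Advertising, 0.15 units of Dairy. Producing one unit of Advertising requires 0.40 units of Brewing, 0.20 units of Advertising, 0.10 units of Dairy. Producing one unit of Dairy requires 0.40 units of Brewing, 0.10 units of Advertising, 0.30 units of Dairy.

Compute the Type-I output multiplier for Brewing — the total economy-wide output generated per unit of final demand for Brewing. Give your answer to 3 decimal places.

m_B = 3.220

I − A =
  [   0.95    -0.40    -0.40]
  [  -0.45     0.80    -0.10]
  [  -0.15    -0.10     0.70]
Cofactors of I−A, C_ij = (−1)^(i+j)·(minor ij) (rows/columns in the sector order above):
  C_11 = (0.80)(0.70) − (-0.10)(-0.10) = 0.5500
  C_12 = −[(-0.45)(0.70) − (-0.10)(-0.15)] = 0.3300
  C_13 = (-0.45)(-0.10) − (0.80)(-0.15) = 0.1650
  C_21 = −[(-0.40)(0.70) − (-0.40)(-0.10)] = 0.3200
  C_22 = (0.95)(0.70) − (-0.40)(-0.15) = 0.6050
  C_23 = −[(0.95)(-0.10) − (-0.40)(-0.15)] = 0.1550
  C_31 = (-0.40)(-0.10) − (-0.40)(0.80) = 0.3600
  C_32 = −[(0.95)(-0.10) − (-0.40)(-0.45)] = 0.2750
  C_33 = (0.95)(0.80) − (-0.40)(-0.45) = 0.5800
det(I−A) = Σ_j (I−A)_1j·C_1j = (0.95)(0.5500) + (-0.40)(0.3300) + (-0.40)(0.1650) = 0.3245
adj(I−A) = Cᵀ =
  [ 0.5500   0.3200   0.3600]
  [ 0.3300   0.6050   0.2750]
  [ 0.1650   0.1550   0.5800]
(I − A)⁻¹ = adj(I−A) / det(I−A) ≈
  [   1.6949     0.9861     1.1094]
  [   1.0169     1.8644     0.8475]
  [   0.5085     0.4777     1.7874]
The output multiplier for sector j is the column-j sum of the Leontief inverse (I − A)⁻¹ = adj(I−A) / det(I−A).
Column B of adj(I−A): (0.5500, 0.3300, 0.1650); det(I−A) = 0.3245.
m_B = (0.5500 + 0.3300 + 0.1650) / 0.3245 = 1.045 / 0.3245 ≈ 3.220.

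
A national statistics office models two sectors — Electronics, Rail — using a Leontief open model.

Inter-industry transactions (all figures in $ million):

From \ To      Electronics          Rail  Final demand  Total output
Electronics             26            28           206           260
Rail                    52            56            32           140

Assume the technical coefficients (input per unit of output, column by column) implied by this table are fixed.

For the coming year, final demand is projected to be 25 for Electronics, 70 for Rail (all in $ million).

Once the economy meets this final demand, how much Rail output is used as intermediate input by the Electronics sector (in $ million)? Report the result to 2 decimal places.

z_21 = 11.60

Technical coefficients a_ij = z_ij / X_j:
  a_11 = 26/260 = 0.10, a_21 = 52/260 = 0.20
  a_12 = 28/140 = 0.20, a_22 = 56/140 = 0.40
I − A =
  [   0.90    -0.20]
  [  -0.20     0.60]
det(I−A) = (0.90)(0.60) − (-0.20)(-0.20) = 0.5000
adj(I−A) = [[0.60, 0.20], [0.20, 0.90]]
(I − A)⁻¹ = adj(I−A) / det(I−A) ≈
  [   1.2000     0.4000]
  [   0.4000     1.8000]
First solve x = (I − A)⁻¹ d = adj(I−A)·d / det(I−A); in particular x_1 = (0.60·25 + 0.20·70) / 0.5000 = 29.00 / 0.5000 = 58.0000.
Intermediate flow from 2 to 1: z_21 = a_21 · x_1 = 0.20 × 29.00 / 0.5000 = 5.80 / 0.5000 = 11.60.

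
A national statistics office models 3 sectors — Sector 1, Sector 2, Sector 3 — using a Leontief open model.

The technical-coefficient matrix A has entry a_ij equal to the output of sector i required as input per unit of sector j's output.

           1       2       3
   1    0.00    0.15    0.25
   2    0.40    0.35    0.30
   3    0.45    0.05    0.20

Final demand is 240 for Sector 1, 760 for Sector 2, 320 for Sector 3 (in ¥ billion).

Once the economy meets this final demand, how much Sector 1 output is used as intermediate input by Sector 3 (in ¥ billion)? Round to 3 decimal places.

I − A =
  [   1.00    -0.15    -0.25]
  [  -0.40     0.65    -0.30]
  [  -0.45    -0.05     0.80]
Cofactors of I−A, C_ij = (−1)^(i+j)·(minor ij) (rows/columns in the sector order above):
  C_11 = (0.65)(0.80) − (-0.30)(-0.05) = 0.5050
  C_12 = −[(-0.40)(0.80) − (-0.30)(-0.45)] = 0.4550
  C_13 = (-0.40)(-0.05) − (0.65)(-0.45) = 0.3125
  C_21 = −[(-0.15)(0.80) − (-0.25)(-0.05)] = 0.1325
  C_22 = (1.00)(0.80) − (-0.25)(-0.45) = 0.6875
  C_23 = −[(1.00)(-0.05) − (-0.15)(-0.45)] = 0.1175
  C_31 = (-0.15)(-0.30) − (-0.25)(0.65) = 0.2075
  C_32 = −[(1.00)(-0.30) − (-0.25)(-0.40)] = 0.4000
  C_33 = (1.00)(0.65) − (-0.15)(-0.40) = 0.5900
det(I−A) = Σ_j (I−A)_1j·C_1j = (1.00)(0.5050) + (-0.15)(0.4550) + (-0.25)(0.3125) = 0.358625
adj(I−A) = Cᵀ =
  [ 0.5050   0.1325   0.2075]
  [ 0.4550   0.6875   0.4000]
  [ 0.3125   0.1175   0.5900]
(I − A)⁻¹ = adj(I−A) / det(I−A) ≈
  [   1.4082     0.3695     0.5786]
  [   1.2687     1.9170     1.1154]
  [   0.8714     0.3276     1.6452]
First solve x = (I − A)⁻¹ d = adj(I−A)·d / det(I−A); in particular x_3 = (0.3125·240 + 0.1175·760 + 0.5900·320) / 0.358625 = 353.10 / 0.358625 ≈ 984.59394.
Intermediate flow from 1 to 3: z_13 = a_13 · x_3 = 0.25 × 353.10 / 0.358625 = 88.275 / 0.358625 ≈ 246.148.

z_13 = 246.148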